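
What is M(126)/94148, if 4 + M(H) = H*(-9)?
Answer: -569/47074 ≈ -0.012087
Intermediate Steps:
M(H) = -4 - 9*H (M(H) = -4 + H*(-9) = -4 - 9*H)
M(126)/94148 = (-4 - 9*126)/94148 = (-4 - 1134)*(1/94148) = -1138*1/94148 = -569/47074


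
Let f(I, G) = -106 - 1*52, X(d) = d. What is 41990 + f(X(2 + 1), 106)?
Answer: 41832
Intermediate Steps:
f(I, G) = -158 (f(I, G) = -106 - 52 = -158)
41990 + f(X(2 + 1), 106) = 41990 - 158 = 41832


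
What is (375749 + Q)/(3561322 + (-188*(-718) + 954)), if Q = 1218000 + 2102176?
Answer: 246395/246484 ≈ 0.99964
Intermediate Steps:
Q = 3320176
(375749 + Q)/(3561322 + (-188*(-718) + 954)) = (375749 + 3320176)/(3561322 + (-188*(-718) + 954)) = 3695925/(3561322 + (134984 + 954)) = 3695925/(3561322 + 135938) = 3695925/3697260 = 3695925*(1/3697260) = 246395/246484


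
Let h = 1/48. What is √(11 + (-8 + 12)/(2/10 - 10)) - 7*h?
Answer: -7/48 + √519/7 ≈ 3.1087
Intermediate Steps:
h = 1/48 ≈ 0.020833
√(11 + (-8 + 12)/(2/10 - 10)) - 7*h = √(11 + (-8 + 12)/(2/10 - 10)) - 7*1/48 = √(11 + 4/(2*(⅒) - 10)) - 7/48 = √(11 + 4/(⅕ - 10)) - 7/48 = √(11 + 4/(-49/5)) - 7/48 = √(11 + 4*(-5/49)) - 7/48 = √(11 - 20/49) - 7/48 = √(519/49) - 7/48 = √519/7 - 7/48 = -7/48 + √519/7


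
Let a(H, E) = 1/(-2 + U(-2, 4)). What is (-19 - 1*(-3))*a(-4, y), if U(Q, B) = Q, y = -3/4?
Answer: 4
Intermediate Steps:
y = -3/4 (y = -3*1/4 = -3/4 ≈ -0.75000)
a(H, E) = -1/4 (a(H, E) = 1/(-2 - 2) = 1/(-4) = -1/4)
(-19 - 1*(-3))*a(-4, y) = (-19 - 1*(-3))*(-1/4) = (-19 + 3)*(-1/4) = -16*(-1/4) = 4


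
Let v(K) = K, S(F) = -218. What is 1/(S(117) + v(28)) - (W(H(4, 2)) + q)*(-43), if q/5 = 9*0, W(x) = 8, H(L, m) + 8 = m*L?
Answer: 65359/190 ≈ 343.99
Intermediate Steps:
H(L, m) = -8 + L*m (H(L, m) = -8 + m*L = -8 + L*m)
q = 0 (q = 5*(9*0) = 5*0 = 0)
1/(S(117) + v(28)) - (W(H(4, 2)) + q)*(-43) = 1/(-218 + 28) - (8 + 0)*(-43) = 1/(-190) - 8*(-43) = -1/190 - 1*(-344) = -1/190 + 344 = 65359/190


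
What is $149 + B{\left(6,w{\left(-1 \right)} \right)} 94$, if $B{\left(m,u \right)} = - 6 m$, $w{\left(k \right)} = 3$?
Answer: $-3235$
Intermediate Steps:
$149 + B{\left(6,w{\left(-1 \right)} \right)} 94 = 149 + \left(-6\right) 6 \cdot 94 = 149 - 3384 = -3235$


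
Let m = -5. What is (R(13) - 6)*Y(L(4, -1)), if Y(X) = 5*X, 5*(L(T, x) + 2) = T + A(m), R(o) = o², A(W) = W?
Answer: -1793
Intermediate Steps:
L(T, x) = -3 + T/5 (L(T, x) = -2 + (T - 5)/5 = -2 + (-5 + T)/5 = -2 + (-1 + T/5) = -3 + T/5)
(R(13) - 6)*Y(L(4, -1)) = (13² - 6)*(5*(-3 + (⅕)*4)) = (169 - 6)*(5*(-3 + ⅘)) = 163*(5*(-11/5)) = 163*(-11) = -1793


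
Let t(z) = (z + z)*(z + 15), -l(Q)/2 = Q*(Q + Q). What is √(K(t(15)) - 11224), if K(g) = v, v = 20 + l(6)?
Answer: 2*I*√2837 ≈ 106.53*I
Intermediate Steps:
l(Q) = -4*Q² (l(Q) = -2*Q*(Q + Q) = -2*Q*2*Q = -4*Q²)
t(z) = 2*z*(15 + z) (t(z) = (2*z)*(15 + z) = 2*z*(15 + z))
v = -124 (v = 20 - 4*6² = 20 - 4*36 = 20 - 144 = -124)
K(g) = -124
√(K(t(15)) - 11224) = √(-124 - 11224) = √(-11348) = 2*I*√2837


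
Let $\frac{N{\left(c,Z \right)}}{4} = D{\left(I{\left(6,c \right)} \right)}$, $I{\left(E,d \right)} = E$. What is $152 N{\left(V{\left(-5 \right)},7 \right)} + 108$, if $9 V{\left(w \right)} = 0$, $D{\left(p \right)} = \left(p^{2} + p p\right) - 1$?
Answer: $43276$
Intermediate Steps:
$D{\left(p \right)} = -1 + 2 p^{2}$ ($D{\left(p \right)} = \left(p^{2} + p^{2}\right) - 1 = 2 p^{2} - 1 = -1 + 2 p^{2}$)
$V{\left(w \right)} = 0$ ($V{\left(w \right)} = \frac{1}{9} \cdot 0 = 0$)
$N{\left(c,Z \right)} = 284$ ($N{\left(c,Z \right)} = 4 \left(-1 + 2 \cdot 6^{2}\right) = 4 \left(-1 + 2 \cdot 36\right) = 4 \left(-1 + 72\right) = 4 \cdot 71 = 284$)
$152 N{\left(V{\left(-5 \right)},7 \right)} + 108 = 152 \cdot 284 + 108 = 43168 + 108 = 43276$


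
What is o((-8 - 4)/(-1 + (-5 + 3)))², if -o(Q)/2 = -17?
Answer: 1156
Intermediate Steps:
o(Q) = 34 (o(Q) = -2*(-17) = 34)
o((-8 - 4)/(-1 + (-5 + 3)))² = 34² = 1156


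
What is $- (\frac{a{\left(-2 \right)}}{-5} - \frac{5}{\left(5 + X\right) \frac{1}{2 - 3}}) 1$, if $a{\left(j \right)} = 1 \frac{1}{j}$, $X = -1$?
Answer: $- \frac{27}{20} \approx -1.35$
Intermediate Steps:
$a{\left(j \right)} = \frac{1}{j}$
$- (\frac{a{\left(-2 \right)}}{-5} - \frac{5}{\left(5 + X\right) \frac{1}{2 - 3}}) 1 = - (\frac{1}{\left(-2\right) \left(-5\right)} - \frac{5}{\left(5 - 1\right) \frac{1}{2 - 3}}) 1 = - (\left(- \frac{1}{2}\right) \left(- \frac{1}{5}\right) - \frac{5}{4 \frac{1}{-1}}) 1 = - (\frac{1}{10} - \frac{5}{4 \left(-1\right)}) 1 = - (\frac{1}{10} - \frac{5}{-4}) 1 = - (\frac{1}{10} - - \frac{5}{4}) 1 = - (\frac{1}{10} + \frac{5}{4}) 1 = \left(-1\right) \frac{27}{20} \cdot 1 = \left(- \frac{27}{20}\right) 1 = - \frac{27}{20}$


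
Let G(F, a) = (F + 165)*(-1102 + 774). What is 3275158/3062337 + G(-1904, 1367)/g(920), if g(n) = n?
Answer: 218718208933/352168755 ≈ 621.06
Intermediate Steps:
G(F, a) = -54120 - 328*F (G(F, a) = (165 + F)*(-328) = -54120 - 328*F)
3275158/3062337 + G(-1904, 1367)/g(920) = 3275158/3062337 + (-54120 - 328*(-1904))/920 = 3275158*(1/3062337) + (-54120 + 624512)*(1/920) = 3275158/3062337 + 570392*(1/920) = 3275158/3062337 + 71299/115 = 218718208933/352168755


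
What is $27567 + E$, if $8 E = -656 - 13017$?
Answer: $\frac{206863}{8} \approx 25858.0$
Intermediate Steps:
$E = - \frac{13673}{8}$ ($E = \frac{-656 - 13017}{8} = \frac{1}{8} \left(-13673\right) = - \frac{13673}{8} \approx -1709.1$)
$27567 + E = 27567 - \frac{13673}{8} = \frac{206863}{8}$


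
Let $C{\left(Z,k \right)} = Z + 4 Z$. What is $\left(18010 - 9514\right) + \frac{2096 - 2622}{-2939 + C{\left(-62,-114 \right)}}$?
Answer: $\frac{27604030}{3249} \approx 8496.2$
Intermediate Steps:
$C{\left(Z,k \right)} = 5 Z$
$\left(18010 - 9514\right) + \frac{2096 - 2622}{-2939 + C{\left(-62,-114 \right)}} = \left(18010 - 9514\right) + \frac{2096 - 2622}{-2939 + 5 \left(-62\right)} = 8496 - \frac{526}{-2939 - 310} = 8496 - \frac{526}{-3249} = 8496 - - \frac{526}{3249} = 8496 + \frac{526}{3249} = \frac{27604030}{3249}$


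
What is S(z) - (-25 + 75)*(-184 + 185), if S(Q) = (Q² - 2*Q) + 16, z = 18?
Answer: 254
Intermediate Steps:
S(Q) = 16 + Q² - 2*Q
S(z) - (-25 + 75)*(-184 + 185) = (16 + 18² - 2*18) - (-25 + 75)*(-184 + 185) = (16 + 324 - 36) - 50 = 304 - 1*50 = 304 - 50 = 254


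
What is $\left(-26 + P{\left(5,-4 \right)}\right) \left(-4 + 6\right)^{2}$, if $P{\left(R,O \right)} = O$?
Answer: $-120$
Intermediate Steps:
$\left(-26 + P{\left(5,-4 \right)}\right) \left(-4 + 6\right)^{2} = \left(-26 - 4\right) \left(-4 + 6\right)^{2} = - 30 \cdot 2^{2} = \left(-30\right) 4 = -120$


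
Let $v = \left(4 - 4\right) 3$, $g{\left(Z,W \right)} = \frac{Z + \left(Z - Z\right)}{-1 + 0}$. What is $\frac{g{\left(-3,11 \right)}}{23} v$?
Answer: $0$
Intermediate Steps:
$g{\left(Z,W \right)} = - Z$ ($g{\left(Z,W \right)} = \frac{Z + 0}{-1} = Z \left(-1\right) = - Z$)
$v = 0$ ($v = 0 \cdot 3 = 0$)
$\frac{g{\left(-3,11 \right)}}{23} v = \frac{\left(-1\right) \left(-3\right)}{23} \cdot 0 = 3 \cdot \frac{1}{23} \cdot 0 = \frac{3}{23} \cdot 0 = 0$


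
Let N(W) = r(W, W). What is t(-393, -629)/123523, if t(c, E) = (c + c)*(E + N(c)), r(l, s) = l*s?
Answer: -120902520/123523 ≈ -978.79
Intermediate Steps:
N(W) = W**2 (N(W) = W*W = W**2)
t(c, E) = 2*c*(E + c**2) (t(c, E) = (c + c)*(E + c**2) = (2*c)*(E + c**2) = 2*c*(E + c**2))
t(-393, -629)/123523 = (2*(-393)*(-629 + (-393)**2))/123523 = (2*(-393)*(-629 + 154449))*(1/123523) = (2*(-393)*153820)*(1/123523) = -120902520*1/123523 = -120902520/123523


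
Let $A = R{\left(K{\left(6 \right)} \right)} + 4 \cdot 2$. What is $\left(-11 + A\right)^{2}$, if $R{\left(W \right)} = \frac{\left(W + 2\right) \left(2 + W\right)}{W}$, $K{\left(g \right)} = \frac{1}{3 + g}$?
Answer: $\frac{111556}{81} \approx 1377.2$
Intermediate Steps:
$R{\left(W \right)} = \frac{\left(2 + W\right)^{2}}{W}$ ($R{\left(W \right)} = \frac{\left(2 + W\right) \left(2 + W\right)}{W} = \frac{\left(2 + W\right)^{2}}{W}$)
$A = \frac{433}{9}$ ($A = \frac{\left(2 + \frac{1}{3 + 6}\right)^{2}}{\frac{1}{3 + 6}} + 4 \cdot 2 = \frac{\left(2 + \frac{1}{9}\right)^{2}}{\frac{1}{9}} + 8 = \frac{1}{\frac{1}{9}} \left(2 + \frac{1}{9}\right)^{2} + 8 = 9 \left(\frac{19}{9}\right)^{2} + 8 = 9 \cdot \frac{361}{81} + 8 = \frac{361}{9} + 8 = \frac{433}{9} \approx 48.111$)
$\left(-11 + A\right)^{2} = \left(-11 + \frac{433}{9}\right)^{2} = \left(\frac{334}{9}\right)^{2} = \frac{111556}{81}$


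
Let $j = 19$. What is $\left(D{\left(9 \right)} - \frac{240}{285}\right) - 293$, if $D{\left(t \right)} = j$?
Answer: $- \frac{5222}{19} \approx -274.84$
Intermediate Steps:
$D{\left(t \right)} = 19$
$\left(D{\left(9 \right)} - \frac{240}{285}\right) - 293 = \left(19 - \frac{240}{285}\right) - 293 = \left(19 - \frac{16}{19}\right) - 293 = \frac{345}{19} - 293 = - \frac{5222}{19}$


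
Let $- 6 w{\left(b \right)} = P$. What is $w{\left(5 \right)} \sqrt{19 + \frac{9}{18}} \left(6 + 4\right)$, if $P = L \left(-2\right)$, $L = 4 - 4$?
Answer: $0$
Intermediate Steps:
$L = 0$ ($L = 4 - 4 = 0$)
$P = 0$ ($P = 0 \left(-2\right) = 0$)
$w{\left(b \right)} = 0$ ($w{\left(b \right)} = \left(- \frac{1}{6}\right) 0 = 0$)
$w{\left(5 \right)} \sqrt{19 + \frac{9}{18}} \left(6 + 4\right) = 0 \sqrt{19 + \frac{9}{18}} \left(6 + 4\right) = 0 \sqrt{19 + 9 \cdot \frac{1}{18}} \cdot 10 = 0 \sqrt{19 + \frac{1}{2}} \cdot 10 = 0 \sqrt{\frac{39}{2}} \cdot 10 = 0 \frac{\sqrt{78}}{2} \cdot 10 = 0 \cdot 10 = 0$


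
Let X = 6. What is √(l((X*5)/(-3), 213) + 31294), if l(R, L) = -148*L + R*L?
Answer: 2*I*√590 ≈ 48.58*I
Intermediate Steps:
l(R, L) = -148*L + L*R
√(l((X*5)/(-3), 213) + 31294) = √(213*(-148 + (6*5)/(-3)) + 31294) = √(213*(-148 + 30*(-⅓)) + 31294) = √(213*(-148 - 10) + 31294) = √(213*(-158) + 31294) = √(-33654 + 31294) = √(-2360) = 2*I*√590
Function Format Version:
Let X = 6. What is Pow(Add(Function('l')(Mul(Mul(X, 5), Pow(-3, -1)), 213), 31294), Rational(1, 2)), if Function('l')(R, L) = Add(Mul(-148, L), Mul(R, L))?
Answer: Mul(2, I, Pow(590, Rational(1, 2))) ≈ Mul(48.580, I)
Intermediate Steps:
Function('l')(R, L) = Add(Mul(-148, L), Mul(L, R))
Pow(Add(Function('l')(Mul(Mul(X, 5), Pow(-3, -1)), 213), 31294), Rational(1, 2)) = Pow(Add(Mul(213, Add(-148, Mul(Mul(6, 5), Pow(-3, -1)))), 31294), Rational(1, 2)) = Pow(Add(Mul(213, Add(-148, Mul(30, Rational(-1, 3)))), 31294), Rational(1, 2)) = Pow(Add(Mul(213, Add(-148, -10)), 31294), Rational(1, 2)) = Pow(Add(Mul(213, -158), 31294), Rational(1, 2)) = Pow(Add(-33654, 31294), Rational(1, 2)) = Pow(-2360, Rational(1, 2)) = Mul(2, I, Pow(590, Rational(1, 2)))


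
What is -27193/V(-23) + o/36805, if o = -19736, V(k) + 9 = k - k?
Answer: 1000660741/331245 ≈ 3020.9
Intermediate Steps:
V(k) = -9 (V(k) = -9 + (k - k) = -9 + 0 = -9)
-27193/V(-23) + o/36805 = -27193/(-9) - 19736/36805 = -27193*(-⅑) - 19736*1/36805 = 27193/9 - 19736/36805 = 1000660741/331245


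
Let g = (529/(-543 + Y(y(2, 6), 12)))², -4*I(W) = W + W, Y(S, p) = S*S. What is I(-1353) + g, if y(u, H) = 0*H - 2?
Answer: 393634595/581042 ≈ 677.46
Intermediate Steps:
y(u, H) = -2 (y(u, H) = 0 - 2 = -2)
Y(S, p) = S²
I(W) = -W/2 (I(W) = -(W + W)/4 = -W/2)
g = 279841/290521 (g = (529/(-543 + (-2)²))² = (529/(-543 + 4))² = (529/(-539))² = (529*(-1/539))² = (-529/539)² = 279841/290521 ≈ 0.96324)
I(-1353) + g = -½*(-1353) + 279841/290521 = 1353/2 + 279841/290521 = 393634595/581042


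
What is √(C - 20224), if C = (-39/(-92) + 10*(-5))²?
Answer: 3*I*√16708135/92 ≈ 133.29*I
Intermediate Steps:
C = 20802721/8464 (C = (-39*(-1/92) - 50)² = (39/92 - 50)² = (-4561/92)² = 20802721/8464 ≈ 2457.8)
√(C - 20224) = √(20802721/8464 - 20224) = √(-150373215/8464) = 3*I*√16708135/92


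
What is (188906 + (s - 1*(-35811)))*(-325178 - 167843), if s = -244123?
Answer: 9567565526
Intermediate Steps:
(188906 + (s - 1*(-35811)))*(-325178 - 167843) = (188906 + (-244123 - 1*(-35811)))*(-325178 - 167843) = (188906 + (-244123 + 35811))*(-493021) = (188906 - 208312)*(-493021) = -19406*(-493021) = 9567565526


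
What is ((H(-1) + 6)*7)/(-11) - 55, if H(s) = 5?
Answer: -62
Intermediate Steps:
((H(-1) + 6)*7)/(-11) - 55 = ((5 + 6)*7)/(-11) - 55 = (11*7)*(-1/11) - 55 = 77*(-1/11) - 55 = -7 - 55 = -62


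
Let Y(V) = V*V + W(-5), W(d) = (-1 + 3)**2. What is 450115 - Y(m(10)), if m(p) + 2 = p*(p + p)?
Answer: 410907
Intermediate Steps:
m(p) = -2 + 2*p**2 (m(p) = -2 + p*(p + p) = -2 + p*(2*p) = -2 + 2*p**2)
W(d) = 4 (W(d) = 2**2 = 4)
Y(V) = 4 + V**2 (Y(V) = V*V + 4 = V**2 + 4 = 4 + V**2)
450115 - Y(m(10)) = 450115 - (4 + (-2 + 2*10**2)**2) = 450115 - (4 + (-2 + 2*100)**2) = 450115 - (4 + (-2 + 200)**2) = 450115 - (4 + 198**2) = 450115 - (4 + 39204) = 450115 - 1*39208 = 450115 - 39208 = 410907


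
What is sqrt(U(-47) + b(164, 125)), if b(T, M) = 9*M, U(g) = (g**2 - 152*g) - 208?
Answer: sqrt(10270) ≈ 101.34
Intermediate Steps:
U(g) = -208 + g**2 - 152*g
sqrt(U(-47) + b(164, 125)) = sqrt((-208 + (-47)**2 - 152*(-47)) + 9*125) = sqrt((-208 + 2209 + 7144) + 1125) = sqrt(9145 + 1125) = sqrt(10270)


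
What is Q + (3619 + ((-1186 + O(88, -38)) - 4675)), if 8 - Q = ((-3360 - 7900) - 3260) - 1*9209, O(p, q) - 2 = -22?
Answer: 21475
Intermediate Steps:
O(p, q) = -20 (O(p, q) = 2 - 22 = -20)
Q = 23737 (Q = 8 - (((-3360 - 7900) - 3260) - 1*9209) = 8 - ((-11260 - 3260) - 9209) = 8 - (-14520 - 9209) = 8 - 1*(-23729) = 8 + 23729 = 23737)
Q + (3619 + ((-1186 + O(88, -38)) - 4675)) = 23737 + (3619 + ((-1186 - 20) - 4675)) = 23737 + (3619 + (-1206 - 4675)) = 23737 + (3619 - 5881) = 23737 - 2262 = 21475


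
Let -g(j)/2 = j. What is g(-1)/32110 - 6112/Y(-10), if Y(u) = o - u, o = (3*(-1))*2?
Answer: -24532039/16055 ≈ -1528.0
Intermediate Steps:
o = -6 (o = -3*2 = -6)
Y(u) = -6 - u
g(j) = -2*j
g(-1)/32110 - 6112/Y(-10) = -2*(-1)/32110 - 6112/(-6 - 1*(-10)) = 2*(1/32110) - 6112/(-6 + 10) = 1/16055 - 6112/4 = 1/16055 - 6112*1/4 = 1/16055 - 1528 = -24532039/16055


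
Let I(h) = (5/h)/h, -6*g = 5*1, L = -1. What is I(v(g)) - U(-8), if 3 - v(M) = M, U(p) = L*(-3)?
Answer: -1407/529 ≈ -2.6597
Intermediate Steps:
g = -⅚ (g = -5/6 = -⅙*5 = -⅚ ≈ -0.83333)
U(p) = 3 (U(p) = -1*(-3) = 3)
v(M) = 3 - M
I(h) = 5/h²
I(v(g)) - U(-8) = 5/(3 - 1*(-⅚))² - 1*3 = 5/(3 + ⅚)² - 3 = 5/(23/6)² - 3 = 5*(36/529) - 3 = 180/529 - 3 = -1407/529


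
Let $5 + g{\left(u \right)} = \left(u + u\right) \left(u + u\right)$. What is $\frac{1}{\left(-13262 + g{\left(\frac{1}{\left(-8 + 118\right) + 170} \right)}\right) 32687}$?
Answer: $- \frac{19600}{8499705175713} \approx -2.306 \cdot 10^{-9}$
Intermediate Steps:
$g{\left(u \right)} = -5 + 4 u^{2}$ ($g{\left(u \right)} = -5 + \left(u + u\right) \left(u + u\right) = -5 + 2 u 2 u = -5 + 4 u^{2}$)
$\frac{1}{\left(-13262 + g{\left(\frac{1}{\left(-8 + 118\right) + 170} \right)}\right) 32687} = \frac{1}{\left(-13262 - \left(5 - 4 \left(\frac{1}{\left(-8 + 118\right) + 170}\right)^{2}\right)\right) 32687} = \frac{1}{-13262 - \left(5 - 4 \left(\frac{1}{110 + 170}\right)^{2}\right)} \frac{1}{32687} = \frac{1}{-13262 - \left(5 - 4 \left(\frac{1}{280}\right)^{2}\right)} \frac{1}{32687} = \frac{1}{-13262 - \left(5 - \frac{4}{78400}\right)} \frac{1}{32687} = \frac{1}{-13262 + \left(-5 + 4 \cdot \frac{1}{78400}\right)} \frac{1}{32687} = \frac{1}{-13262 + \left(-5 + \frac{1}{19600}\right)} \frac{1}{32687} = \frac{1}{-13262 - \frac{97999}{19600}} \cdot \frac{1}{32687} = \frac{1}{- \frac{260033199}{19600}} \cdot \frac{1}{32687} = \left(- \frac{19600}{260033199}\right) \frac{1}{32687} = - \frac{19600}{8499705175713}$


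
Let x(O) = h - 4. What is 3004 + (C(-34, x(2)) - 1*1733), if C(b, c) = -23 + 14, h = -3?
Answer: 1262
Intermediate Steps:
x(O) = -7 (x(O) = -3 - 4 = -7)
C(b, c) = -9
3004 + (C(-34, x(2)) - 1*1733) = 3004 + (-9 - 1*1733) = 3004 + (-9 - 1733) = 3004 - 1742 = 1262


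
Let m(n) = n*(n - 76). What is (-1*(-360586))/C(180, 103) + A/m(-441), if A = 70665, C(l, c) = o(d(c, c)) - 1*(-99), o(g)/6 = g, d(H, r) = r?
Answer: 1305764969/2594823 ≈ 503.22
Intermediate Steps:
o(g) = 6*g
m(n) = n*(-76 + n)
C(l, c) = 99 + 6*c (C(l, c) = 6*c - 1*(-99) = 6*c + 99 = 99 + 6*c)
(-1*(-360586))/C(180, 103) + A/m(-441) = (-1*(-360586))/(99 + 6*103) + 70665/((-441*(-76 - 441))) = 360586/(99 + 618) + 70665/((-441*(-517))) = 360586/717 + 70665/227997 = 360586*(1/717) + 70665*(1/227997) = 360586/717 + 3365/10857 = 1305764969/2594823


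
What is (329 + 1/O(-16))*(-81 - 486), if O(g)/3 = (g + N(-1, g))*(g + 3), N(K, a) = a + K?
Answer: -26675712/143 ≈ -1.8654e+5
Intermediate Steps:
N(K, a) = K + a
O(g) = 3*(-1 + 2*g)*(3 + g) (O(g) = 3*((g + (-1 + g))*(g + 3)) = 3*((-1 + 2*g)*(3 + g)) = 3*(-1 + 2*g)*(3 + g))
(329 + 1/O(-16))*(-81 - 486) = (329 + 1/(-9 + 6*(-16)**2 + 15*(-16)))*(-81 - 486) = (329 + 1/(-9 + 6*256 - 240))*(-567) = (329 + 1/(-9 + 1536 - 240))*(-567) = (329 + 1/1287)*(-567) = (423424/1287)*(-567) = -26675712/143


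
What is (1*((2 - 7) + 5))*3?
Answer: 0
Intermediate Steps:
(1*((2 - 7) + 5))*3 = (1*(-5 + 5))*3 = (1*0)*3 = 0*3 = 0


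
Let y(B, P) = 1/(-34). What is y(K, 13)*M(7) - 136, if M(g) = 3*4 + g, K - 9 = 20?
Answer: -4643/34 ≈ -136.56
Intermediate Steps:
K = 29 (K = 9 + 20 = 29)
y(B, P) = -1/34
M(g) = 12 + g
y(K, 13)*M(7) - 136 = -(12 + 7)/34 - 136 = -1/34*19 - 136 = -19/34 - 136 = -4643/34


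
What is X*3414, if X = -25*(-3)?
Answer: 256050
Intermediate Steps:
X = 75 (X = -1*(-75) = 75)
X*3414 = 75*3414 = 256050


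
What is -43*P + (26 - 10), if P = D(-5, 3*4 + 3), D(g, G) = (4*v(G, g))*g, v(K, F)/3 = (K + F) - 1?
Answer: 23236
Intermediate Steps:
v(K, F) = -3 + 3*F + 3*K (v(K, F) = 3*((K + F) - 1) = 3*((F + K) - 1) = 3*(-1 + F + K) = -3 + 3*F + 3*K)
D(g, G) = g*(-12 + 12*G + 12*g) (D(g, G) = (4*(-3 + 3*g + 3*G))*g = (4*(-3 + 3*G + 3*g))*g = (-12 + 12*G + 12*g)*g = g*(-12 + 12*G + 12*g))
P = -540 (P = 12*(-5)*(-1 + (3*4 + 3) - 5) = 12*(-5)*(-1 + (12 + 3) - 5) = 12*(-5)*(-1 + 15 - 5) = 12*(-5)*9 = -540)
-43*P + (26 - 10) = -43*(-540) + (26 - 10) = 23220 + 16 = 23236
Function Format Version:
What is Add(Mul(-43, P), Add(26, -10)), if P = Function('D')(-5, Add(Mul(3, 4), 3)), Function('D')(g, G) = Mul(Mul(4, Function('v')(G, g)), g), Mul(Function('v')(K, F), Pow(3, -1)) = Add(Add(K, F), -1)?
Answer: 23236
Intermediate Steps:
Function('v')(K, F) = Add(-3, Mul(3, F), Mul(3, K)) (Function('v')(K, F) = Mul(3, Add(Add(K, F), -1)) = Mul(3, Add(Add(F, K), -1)) = Mul(3, Add(-1, F, K)) = Add(-3, Mul(3, F), Mul(3, K)))
Function('D')(g, G) = Mul(g, Add(-12, Mul(12, G), Mul(12, g))) (Function('D')(g, G) = Mul(Mul(4, Add(-3, Mul(3, g), Mul(3, G))), g) = Mul(Mul(4, Add(-3, Mul(3, G), Mul(3, g))), g) = Mul(Add(-12, Mul(12, G), Mul(12, g)), g) = Mul(g, Add(-12, Mul(12, G), Mul(12, g))))
P = -540 (P = Mul(12, -5, Add(-1, Add(Mul(3, 4), 3), -5)) = Mul(12, -5, Add(-1, Add(12, 3), -5)) = Mul(12, -5, Add(-1, 15, -5)) = Mul(12, -5, 9) = -540)
Add(Mul(-43, P), Add(26, -10)) = Add(Mul(-43, -540), Add(26, -10)) = Add(23220, 16) = 23236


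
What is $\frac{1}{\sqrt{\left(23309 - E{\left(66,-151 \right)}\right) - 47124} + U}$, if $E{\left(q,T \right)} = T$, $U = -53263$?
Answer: $- \frac{53263}{2836970833} - \frac{4 i \sqrt{1479}}{2836970833} \approx -1.8775 \cdot 10^{-5} - 5.4224 \cdot 10^{-8} i$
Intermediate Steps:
$\frac{1}{\sqrt{\left(23309 - E{\left(66,-151 \right)}\right) - 47124} + U} = \frac{1}{\sqrt{\left(23309 - -151\right) - 47124} - 53263} = \frac{1}{\sqrt{\left(23309 + 151\right) - 47124} - 53263} = \frac{1}{\sqrt{23460 - 47124} - 53263} = \frac{1}{\sqrt{-23664} - 53263} = \frac{1}{4 i \sqrt{1479} - 53263} = \frac{1}{-53263 + 4 i \sqrt{1479}}$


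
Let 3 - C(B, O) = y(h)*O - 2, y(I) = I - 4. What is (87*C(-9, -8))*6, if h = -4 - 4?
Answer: -47502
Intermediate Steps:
h = -8
y(I) = -4 + I
C(B, O) = 5 + 12*O (C(B, O) = 3 - ((-4 - 8)*O - 2) = 3 - (-12*O - 2) = 3 - (-2 - 12*O) = 3 + (2 + 12*O) = 5 + 12*O)
(87*C(-9, -8))*6 = (87*(5 + 12*(-8)))*6 = (87*(5 - 96))*6 = (87*(-91))*6 = -7917*6 = -47502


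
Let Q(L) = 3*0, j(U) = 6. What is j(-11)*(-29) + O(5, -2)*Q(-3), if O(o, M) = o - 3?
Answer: -174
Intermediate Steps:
O(o, M) = -3 + o
Q(L) = 0
j(-11)*(-29) + O(5, -2)*Q(-3) = 6*(-29) + (-3 + 5)*0 = -174 + 2*0 = -174 + 0 = -174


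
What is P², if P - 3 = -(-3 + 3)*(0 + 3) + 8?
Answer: 121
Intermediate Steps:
P = 11 (P = 3 + (-(-3 + 3)*(0 + 3) + 8) = 3 + (-0*3 + 8) = 3 + (-1*0 + 8) = 3 + (0 + 8) = 3 + 8 = 11)
P² = 11² = 121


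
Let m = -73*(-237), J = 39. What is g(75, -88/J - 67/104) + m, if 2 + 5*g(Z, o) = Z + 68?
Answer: 86646/5 ≈ 17329.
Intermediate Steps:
g(Z, o) = 66/5 + Z/5 (g(Z, o) = -⅖ + (Z + 68)/5 = -⅖ + (68 + Z)/5 = -⅖ + (68/5 + Z/5) = 66/5 + Z/5)
m = 17301
g(75, -88/J - 67/104) + m = (66/5 + (⅕)*75) + 17301 = (66/5 + 15) + 17301 = 141/5 + 17301 = 86646/5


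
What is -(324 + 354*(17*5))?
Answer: -30414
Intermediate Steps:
-(324 + 354*(17*5)) = -(324 + 354*85) = -(324 + 30090) = -1*30414 = -30414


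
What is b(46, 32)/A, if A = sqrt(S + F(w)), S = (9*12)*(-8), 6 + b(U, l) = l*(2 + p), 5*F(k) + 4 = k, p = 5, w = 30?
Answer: -109*I*sqrt(21470)/2147 ≈ -7.4389*I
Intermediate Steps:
F(k) = -4/5 + k/5
b(U, l) = -6 + 7*l (b(U, l) = -6 + l*(2 + 5) = -6 + l*7 = -6 + 7*l)
S = -864 (S = 108*(-8) = -864)
A = I*sqrt(21470)/5 (A = sqrt(-864 + (-4/5 + (1/5)*30)) = sqrt(-864 + (-4/5 + 6)) = sqrt(-864 + 26/5) = sqrt(-4294/5) = I*sqrt(21470)/5 ≈ 29.305*I)
b(46, 32)/A = (-6 + 7*32)/((I*sqrt(21470)/5)) = (-6 + 224)*(-I*sqrt(21470)/4294) = 218*(-I*sqrt(21470)/4294) = -109*I*sqrt(21470)/2147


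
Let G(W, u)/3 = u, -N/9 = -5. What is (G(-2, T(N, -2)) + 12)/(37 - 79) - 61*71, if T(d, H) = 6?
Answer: -30322/7 ≈ -4331.7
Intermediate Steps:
N = 45 (N = -9*(-5) = 45)
G(W, u) = 3*u
(G(-2, T(N, -2)) + 12)/(37 - 79) - 61*71 = (3*6 + 12)/(37 - 79) - 61*71 = (18 + 12)/(-42) - 4331 = 30*(-1/42) - 4331 = -5/7 - 4331 = -30322/7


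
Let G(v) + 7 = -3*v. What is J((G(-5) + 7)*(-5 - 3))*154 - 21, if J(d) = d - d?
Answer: -21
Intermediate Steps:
G(v) = -7 - 3*v
J(d) = 0
J((G(-5) + 7)*(-5 - 3))*154 - 21 = 0*154 - 21 = 0 - 21 = -21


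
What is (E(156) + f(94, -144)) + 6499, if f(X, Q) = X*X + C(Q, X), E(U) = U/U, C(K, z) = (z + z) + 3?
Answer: 15527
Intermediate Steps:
C(K, z) = 3 + 2*z (C(K, z) = 2*z + 3 = 3 + 2*z)
E(U) = 1
f(X, Q) = 3 + X² + 2*X (f(X, Q) = X*X + (3 + 2*X) = X² + (3 + 2*X) = 3 + X² + 2*X)
(E(156) + f(94, -144)) + 6499 = (1 + (3 + 94² + 2*94)) + 6499 = (1 + (3 + 8836 + 188)) + 6499 = (1 + 9027) + 6499 = 9028 + 6499 = 15527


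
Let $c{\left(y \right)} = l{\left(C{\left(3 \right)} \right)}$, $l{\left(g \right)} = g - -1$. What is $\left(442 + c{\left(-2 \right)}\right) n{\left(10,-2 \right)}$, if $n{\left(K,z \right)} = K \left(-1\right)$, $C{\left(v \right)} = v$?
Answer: $-4460$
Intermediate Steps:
$l{\left(g \right)} = 1 + g$ ($l{\left(g \right)} = g + 1 = 1 + g$)
$n{\left(K,z \right)} = - K$
$c{\left(y \right)} = 4$ ($c{\left(y \right)} = 1 + 3 = 4$)
$\left(442 + c{\left(-2 \right)}\right) n{\left(10,-2 \right)} = \left(442 + 4\right) \left(\left(-1\right) 10\right) = 446 \left(-10\right) = -4460$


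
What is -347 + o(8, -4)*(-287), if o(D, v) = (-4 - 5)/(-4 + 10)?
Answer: 167/2 ≈ 83.500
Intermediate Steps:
o(D, v) = -3/2 (o(D, v) = -9/6 = -9*⅙ = -3/2)
-347 + o(8, -4)*(-287) = -347 - 3/2*(-287) = -347 + 861/2 = 167/2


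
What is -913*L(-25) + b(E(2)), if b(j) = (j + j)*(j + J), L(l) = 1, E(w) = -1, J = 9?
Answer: -929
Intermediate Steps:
b(j) = 2*j*(9 + j) (b(j) = (j + j)*(j + 9) = (2*j)*(9 + j) = 2*j*(9 + j))
-913*L(-25) + b(E(2)) = -913*1 + 2*(-1)*(9 - 1) = -913 + 2*(-1)*8 = -913 - 16 = -929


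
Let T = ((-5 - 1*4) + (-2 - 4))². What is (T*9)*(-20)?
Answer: -40500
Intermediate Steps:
T = 225 (T = ((-5 - 4) - 6)² = (-9 - 6)² = (-15)² = 225)
(T*9)*(-20) = (225*9)*(-20) = 2025*(-20) = -40500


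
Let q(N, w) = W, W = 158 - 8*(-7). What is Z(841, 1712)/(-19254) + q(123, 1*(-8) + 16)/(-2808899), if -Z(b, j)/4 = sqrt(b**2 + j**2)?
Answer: -214/2808899 + 10*sqrt(145529)/9627 ≈ 0.39619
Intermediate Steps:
W = 214 (W = 158 + 56 = 214)
q(N, w) = 214
Z(b, j) = -4*sqrt(b**2 + j**2)
Z(841, 1712)/(-19254) + q(123, 1*(-8) + 16)/(-2808899) = -4*sqrt(841**2 + 1712**2)/(-19254) + 214/(-2808899) = -4*sqrt(707281 + 2930944)*(-1/19254) + 214*(-1/2808899) = -20*sqrt(145529)*(-1/19254) - 214/2808899 = 10*sqrt(145529)/9627 - 214/2808899 = -214/2808899 + 10*sqrt(145529)/9627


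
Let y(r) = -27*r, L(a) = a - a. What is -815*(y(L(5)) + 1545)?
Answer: -1259175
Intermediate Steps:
L(a) = 0
-815*(y(L(5)) + 1545) = -815*(-27*0 + 1545) = -815*(0 + 1545) = -815*1545 = -1259175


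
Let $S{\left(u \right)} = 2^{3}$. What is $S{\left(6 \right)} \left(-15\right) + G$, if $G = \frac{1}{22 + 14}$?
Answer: $- \frac{4319}{36} \approx -119.97$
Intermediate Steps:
$S{\left(u \right)} = 8$
$G = \frac{1}{36} \approx 0.027778$
$S{\left(6 \right)} \left(-15\right) + G = 8 \left(-15\right) + \frac{1}{36} = -120 + \frac{1}{36} = - \frac{4319}{36}$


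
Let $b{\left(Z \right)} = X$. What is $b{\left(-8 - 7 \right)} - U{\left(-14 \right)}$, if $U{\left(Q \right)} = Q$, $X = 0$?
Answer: $14$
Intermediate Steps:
$b{\left(Z \right)} = 0$
$b{\left(-8 - 7 \right)} - U{\left(-14 \right)} = 0 - -14 = 0 + 14 = 14$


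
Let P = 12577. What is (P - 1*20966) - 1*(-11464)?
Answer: 3075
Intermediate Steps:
(P - 1*20966) - 1*(-11464) = (12577 - 1*20966) - 1*(-11464) = (12577 - 20966) + 11464 = -8389 + 11464 = 3075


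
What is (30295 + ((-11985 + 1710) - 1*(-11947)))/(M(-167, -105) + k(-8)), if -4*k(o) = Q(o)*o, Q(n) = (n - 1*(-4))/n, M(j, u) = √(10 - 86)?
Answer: 31967/77 - 63934*I*√19/77 ≈ 415.16 - 3619.2*I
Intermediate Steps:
M(j, u) = 2*I*√19 (M(j, u) = √(-76) = 2*I*√19)
Q(n) = (4 + n)/n (Q(n) = (n + 4)/n = (4 + n)/n)
k(o) = -1 - o/4 (k(o) = -(4 + o)/o*o/4 = -(4 + o)/4 = -1 - o/4)
(30295 + ((-11985 + 1710) - 1*(-11947)))/(M(-167, -105) + k(-8)) = (30295 + ((-11985 + 1710) - 1*(-11947)))/(2*I*√19 + (-1 - ¼*(-8))) = (30295 + (-10275 + 11947))/(2*I*√19 + (-1 + 2)) = (30295 + 1672)/(2*I*√19 + 1) = 31967/(1 + 2*I*√19)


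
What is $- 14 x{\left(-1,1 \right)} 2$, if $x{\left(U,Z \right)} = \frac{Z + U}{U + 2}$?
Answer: $0$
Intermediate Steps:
$x{\left(U,Z \right)} = \frac{U + Z}{2 + U}$
$- 14 x{\left(-1,1 \right)} 2 = - 14 \frac{-1 + 1}{2 - 1} \cdot 2 = - 14 \cdot 1^{-1} \cdot 0 \cdot 2 = - 14 \cdot 1 \cdot 0 \cdot 2 = \left(-14\right) 0 \cdot 2 = 0 \cdot 2 = 0$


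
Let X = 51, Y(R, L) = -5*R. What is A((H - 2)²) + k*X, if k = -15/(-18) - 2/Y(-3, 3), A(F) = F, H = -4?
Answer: 717/10 ≈ 71.700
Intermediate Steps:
k = 7/10 (k = -15/(-18) - 2/((-5*(-3))) = -15*(-1/18) - 2/15 = ⅚ - 2*1/15 = ⅚ - 2/15 = 7/10 ≈ 0.70000)
A((H - 2)²) + k*X = (-4 - 2)² + (7/10)*51 = (-6)² + 357/10 = 36 + 357/10 = 717/10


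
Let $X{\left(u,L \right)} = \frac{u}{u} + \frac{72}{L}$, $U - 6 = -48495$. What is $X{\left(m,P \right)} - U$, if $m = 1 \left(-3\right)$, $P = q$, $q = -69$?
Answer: $\frac{1115246}{23} \approx 48489.0$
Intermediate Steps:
$U = -48489$ ($U = 6 - 48495 = -48489$)
$P = -69$
$m = -3$
$X{\left(u,L \right)} = 1 + \frac{72}{L}$
$X{\left(m,P \right)} - U = \frac{72 - 69}{-69} - -48489 = \left(- \frac{1}{69}\right) 3 + 48489 = - \frac{1}{23} + 48489 = \frac{1115246}{23}$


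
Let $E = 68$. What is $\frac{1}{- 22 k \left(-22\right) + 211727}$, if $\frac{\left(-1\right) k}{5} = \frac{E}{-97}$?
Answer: $\frac{97}{20702079} \approx 4.6855 \cdot 10^{-6}$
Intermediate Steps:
$k = \frac{340}{97}$ ($k = - 5 \frac{68}{-97} = - 5 \cdot 68 \left(- \frac{1}{97}\right) = \left(-5\right) \left(- \frac{68}{97}\right) = \frac{340}{97} \approx 3.5052$)
$\frac{1}{- 22 k \left(-22\right) + 211727} = \frac{1}{\left(-22\right) \frac{340}{97} \left(-22\right) + 211727} = \frac{1}{\left(- \frac{7480}{97}\right) \left(-22\right) + 211727} = \frac{1}{\frac{164560}{97} + 211727} = \frac{1}{\frac{20702079}{97}} = \frac{97}{20702079}$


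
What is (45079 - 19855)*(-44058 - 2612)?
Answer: -1177204080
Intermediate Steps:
(45079 - 19855)*(-44058 - 2612) = 25224*(-46670) = -1177204080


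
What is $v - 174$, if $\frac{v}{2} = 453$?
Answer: $732$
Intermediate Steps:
$v = 906$ ($v = 2 \cdot 453 = 906$)
$v - 174 = 906 - 174 = 732$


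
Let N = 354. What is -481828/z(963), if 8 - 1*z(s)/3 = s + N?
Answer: 481828/3927 ≈ 122.70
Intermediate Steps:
z(s) = -1038 - 3*s (z(s) = 24 - 3*(s + 354) = 24 - 3*(354 + s) = 24 + (-1062 - 3*s) = -1038 - 3*s)
-481828/z(963) = -481828/(-1038 - 3*963) = -481828/(-1038 - 2889) = -481828/(-3927) = -481828*(-1/3927) = 481828/3927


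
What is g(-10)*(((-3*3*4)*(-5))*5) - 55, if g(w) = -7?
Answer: -6355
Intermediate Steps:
g(-10)*(((-3*3*4)*(-5))*5) - 55 = -7*(-3*3*4)*(-5)*5 - 55 = -7*-9*4*(-5)*5 - 55 = -7*(-36*(-5))*5 - 55 = -1260*5 - 55 = -7*900 - 55 = -6300 - 55 = -6355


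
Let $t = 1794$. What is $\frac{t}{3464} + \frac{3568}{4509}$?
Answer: $\frac{10224349}{7809588} \approx 1.3092$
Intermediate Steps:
$\frac{t}{3464} + \frac{3568}{4509} = \frac{1794}{3464} + \frac{3568}{4509} = 1794 \cdot \frac{1}{3464} + 3568 \cdot \frac{1}{4509} = \frac{897}{1732} + \frac{3568}{4509} = \frac{10224349}{7809588}$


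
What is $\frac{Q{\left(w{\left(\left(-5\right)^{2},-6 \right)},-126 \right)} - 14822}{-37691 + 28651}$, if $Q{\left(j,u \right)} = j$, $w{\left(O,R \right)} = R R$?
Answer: $\frac{7393}{4520} \approx 1.6356$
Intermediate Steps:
$w{\left(O,R \right)} = R^{2}$
$\frac{Q{\left(w{\left(\left(-5\right)^{2},-6 \right)},-126 \right)} - 14822}{-37691 + 28651} = \frac{\left(-6\right)^{2} - 14822}{-37691 + 28651} = \frac{36 - 14822}{-9040} = \left(-14786\right) \left(- \frac{1}{9040}\right) = \frac{7393}{4520}$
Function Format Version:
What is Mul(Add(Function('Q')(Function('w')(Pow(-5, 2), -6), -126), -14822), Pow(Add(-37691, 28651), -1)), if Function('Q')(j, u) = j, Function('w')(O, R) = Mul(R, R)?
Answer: Rational(7393, 4520) ≈ 1.6356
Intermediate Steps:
Function('w')(O, R) = Pow(R, 2)
Mul(Add(Function('Q')(Function('w')(Pow(-5, 2), -6), -126), -14822), Pow(Add(-37691, 28651), -1)) = Mul(Add(Pow(-6, 2), -14822), Pow(Add(-37691, 28651), -1)) = Mul(Add(36, -14822), Pow(-9040, -1)) = Mul(-14786, Rational(-1, 9040)) = Rational(7393, 4520)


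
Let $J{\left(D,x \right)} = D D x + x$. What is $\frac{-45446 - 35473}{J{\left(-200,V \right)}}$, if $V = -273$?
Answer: $\frac{26973}{3640091} \approx 0.00741$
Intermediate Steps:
$J{\left(D,x \right)} = x + x D^{2}$ ($J{\left(D,x \right)} = D^{2} x + x = x D^{2} + x = x + x D^{2}$)
$\frac{-45446 - 35473}{J{\left(-200,V \right)}} = \frac{-45446 - 35473}{\left(-273\right) \left(1 + \left(-200\right)^{2}\right)} = \frac{-45446 - 35473}{\left(-273\right) \left(1 + 40000\right)} = - \frac{80919}{\left(-273\right) 40001} = - \frac{80919}{-10920273} = \left(-80919\right) \left(- \frac{1}{10920273}\right) = \frac{26973}{3640091}$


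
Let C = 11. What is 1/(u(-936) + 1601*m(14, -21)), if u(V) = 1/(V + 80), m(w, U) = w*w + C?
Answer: 856/283684391 ≈ 3.0174e-6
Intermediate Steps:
m(w, U) = 11 + w**2 (m(w, U) = w*w + 11 = w**2 + 11 = 11 + w**2)
u(V) = 1/(80 + V)
1/(u(-936) + 1601*m(14, -21)) = 1/(1/(80 - 936) + 1601*(11 + 14**2)) = 1/(1/(-856) + 1601*(11 + 196)) = 1/(-1/856 + 1601*207) = 1/(-1/856 + 331407) = 1/(283684391/856) = 856/283684391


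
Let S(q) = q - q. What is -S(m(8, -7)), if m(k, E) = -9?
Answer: 0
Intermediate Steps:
S(q) = 0
-S(m(8, -7)) = -1*0 = 0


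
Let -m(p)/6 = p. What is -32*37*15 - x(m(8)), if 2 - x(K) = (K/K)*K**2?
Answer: -15458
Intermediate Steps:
m(p) = -6*p
x(K) = 2 - K**2 (x(K) = 2 - K/K*K**2 = 2 - K**2)
-32*37*15 - x(m(8)) = -32*37*15 - (2 - (-6*8)**2) = -1184*15 - (2 - 1*(-48)**2) = -17760 - (2 - 1*2304) = -17760 - (2 - 2304) = -17760 - 1*(-2302) = -17760 + 2302 = -15458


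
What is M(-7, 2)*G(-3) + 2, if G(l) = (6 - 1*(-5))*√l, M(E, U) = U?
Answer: 2 + 22*I*√3 ≈ 2.0 + 38.105*I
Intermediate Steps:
G(l) = 11*√l (G(l) = (6 + 5)*√l = 11*√l)
M(-7, 2)*G(-3) + 2 = 2*(11*√(-3)) + 2 = 2*(11*(I*√3)) + 2 = 2*(11*I*√3) + 2 = 22*I*√3 + 2 = 2 + 22*I*√3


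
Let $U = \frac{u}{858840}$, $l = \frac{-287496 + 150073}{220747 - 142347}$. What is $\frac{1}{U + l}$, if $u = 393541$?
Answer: $- \frac{1683326400}{2179268873} \approx -0.77243$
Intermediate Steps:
$l = - \frac{137423}{78400} \approx -1.7528$
$U = \frac{393541}{858840} \approx 0.45822$
$\frac{1}{U + l} = \frac{1}{\frac{393541}{858840} - \frac{137423}{78400}} = \frac{1}{- \frac{2179268873}{1683326400}} = - \frac{1683326400}{2179268873}$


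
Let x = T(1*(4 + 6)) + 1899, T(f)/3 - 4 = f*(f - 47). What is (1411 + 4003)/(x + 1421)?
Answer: 2707/1111 ≈ 2.4365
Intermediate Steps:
T(f) = 12 + 3*f*(-47 + f) (T(f) = 12 + 3*(f*(f - 47)) = 12 + 3*(f*(-47 + f)) = 12 + 3*f*(-47 + f))
x = 801 (x = (12 - 141*(4 + 6) + 3*(1*(4 + 6))²) + 1899 = (12 - 141*10 + 3*(1*10)²) + 1899 = (12 - 141*10 + 3*10²) + 1899 = (12 - 1410 + 3*100) + 1899 = (12 - 1410 + 300) + 1899 = -1098 + 1899 = 801)
(1411 + 4003)/(x + 1421) = (1411 + 4003)/(801 + 1421) = 5414/2222 = 5414*(1/2222) = 2707/1111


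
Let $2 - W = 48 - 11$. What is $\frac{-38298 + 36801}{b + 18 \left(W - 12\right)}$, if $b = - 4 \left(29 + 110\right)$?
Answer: $\frac{1497}{1402} \approx 1.0678$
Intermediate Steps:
$W = -35$ ($W = 2 - \left(48 - 11\right) = 2 - 37 = -35$)
$b = -556$ ($b = \left(-4\right) 139 = -556$)
$\frac{-38298 + 36801}{b + 18 \left(W - 12\right)} = \frac{-38298 + 36801}{-556 + 18 \left(-35 - 12\right)} = - \frac{1497}{-556 + 18 \left(-47\right)} = - \frac{1497}{-556 - 846} = - \frac{1497}{-1402} = \left(-1497\right) \left(- \frac{1}{1402}\right) = \frac{1497}{1402}$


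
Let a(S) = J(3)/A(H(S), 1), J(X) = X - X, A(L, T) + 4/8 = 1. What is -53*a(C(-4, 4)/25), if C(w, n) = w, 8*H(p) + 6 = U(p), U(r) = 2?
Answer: 0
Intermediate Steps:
H(p) = -½ (H(p) = -¾ + (⅛)*2 = -¾ + ¼ = -½)
A(L, T) = ½ (A(L, T) = -½ + 1 = ½)
J(X) = 0
a(S) = 0 (a(S) = 0/(½) = 0*2 = 0)
-53*a(C(-4, 4)/25) = -53*0 = 0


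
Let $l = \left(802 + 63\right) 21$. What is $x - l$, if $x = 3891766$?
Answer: $3873601$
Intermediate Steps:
$l = 18165$ ($l = 865 \cdot 21 = 18165$)
$x - l = 3891766 - 18165 = 3873601$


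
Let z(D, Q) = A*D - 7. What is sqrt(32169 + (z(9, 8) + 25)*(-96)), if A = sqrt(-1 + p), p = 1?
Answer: sqrt(30441) ≈ 174.47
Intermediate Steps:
A = 0 (A = sqrt(-1 + 1) = sqrt(0) = 0)
z(D, Q) = -7 (z(D, Q) = 0*D - 7 = 0 - 7 = -7)
sqrt(32169 + (z(9, 8) + 25)*(-96)) = sqrt(32169 + (-7 + 25)*(-96)) = sqrt(32169 + 18*(-96)) = sqrt(32169 - 1728) = sqrt(30441)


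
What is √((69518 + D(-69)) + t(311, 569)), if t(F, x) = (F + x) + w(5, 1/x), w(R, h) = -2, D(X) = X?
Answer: √70327 ≈ 265.19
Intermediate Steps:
t(F, x) = -2 + F + x (t(F, x) = (F + x) - 2 = -2 + F + x)
√((69518 + D(-69)) + t(311, 569)) = √((69518 - 69) + (-2 + 311 + 569)) = √(69449 + 878) = √70327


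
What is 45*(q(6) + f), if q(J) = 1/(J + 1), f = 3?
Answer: 990/7 ≈ 141.43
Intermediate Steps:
q(J) = 1/(1 + J)
45*(q(6) + f) = 45*(1/(1 + 6) + 3) = 45*(1/7 + 3) = 45*(22/7) = 990/7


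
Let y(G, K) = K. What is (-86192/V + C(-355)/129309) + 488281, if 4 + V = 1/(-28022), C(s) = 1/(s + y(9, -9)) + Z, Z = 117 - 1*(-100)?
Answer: 896594870026734917/1758619468788 ≈ 5.0983e+5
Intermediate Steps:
Z = 217 (Z = 117 + 100 = 217)
C(s) = 217 + 1/(-9 + s) (C(s) = 1/(s - 9) + 217 = 1/(-9 + s) + 217 = 217 + 1/(-9 + s))
V = -112089/28022 (V = -4 + 1/(-28022) = -4 - 1/28022 = -112089/28022 ≈ -4.0000)
(-86192/V + C(-355)/129309) + 488281 = (-86192/(-112089/28022) + ((-1952 + 217*(-355))/(-9 - 355))/129309) + 488281 = (-86192*(-28022/112089) + ((-1952 - 77035)/(-364))*(1/129309)) + 488281 = (2415272224/112089 - 1/364*(-78987)*(1/129309)) + 488281 = (2415272224/112089 + (78987/364)*(1/129309)) + 488281 = (2415272224/112089 + 26329/15689492) + 488281 = 37894397187461489/1758619468788 + 488281 = 896594870026734917/1758619468788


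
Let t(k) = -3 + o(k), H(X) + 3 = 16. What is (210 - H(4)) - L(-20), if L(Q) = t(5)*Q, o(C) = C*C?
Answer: 637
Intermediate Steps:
o(C) = C**2
H(X) = 13 (H(X) = -3 + 16 = 13)
t(k) = -3 + k**2
L(Q) = 22*Q (L(Q) = (-3 + 5**2)*Q = (-3 + 25)*Q = 22*Q)
(210 - H(4)) - L(-20) = (210 - 1*13) - 22*(-20) = (210 - 13) - 1*(-440) = 197 + 440 = 637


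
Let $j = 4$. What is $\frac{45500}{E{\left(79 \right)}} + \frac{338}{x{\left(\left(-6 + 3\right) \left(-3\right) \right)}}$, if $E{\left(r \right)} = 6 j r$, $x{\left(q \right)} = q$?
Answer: $\frac{87529}{1422} \approx 61.553$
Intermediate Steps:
$E{\left(r \right)} = 24 r$ ($E{\left(r \right)} = 6 \cdot 4 r = 24 r$)
$\frac{45500}{E{\left(79 \right)}} + \frac{338}{x{\left(\left(-6 + 3\right) \left(-3\right) \right)}} = \frac{45500}{24 \cdot 79} + \frac{338}{\left(-6 + 3\right) \left(-3\right)} = \frac{45500}{1896} + \frac{338}{\left(-3\right) \left(-3\right)} = 45500 \cdot \frac{1}{1896} + \frac{338}{9} = \frac{11375}{474} + 338 \cdot \frac{1}{9} = \frac{11375}{474} + \frac{338}{9} = \frac{87529}{1422}$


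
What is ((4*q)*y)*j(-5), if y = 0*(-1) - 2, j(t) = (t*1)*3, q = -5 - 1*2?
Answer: -840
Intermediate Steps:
q = -7 (q = -5 - 2 = -7)
j(t) = 3*t (j(t) = t*3 = 3*t)
y = -2 (y = 0 - 2 = -2)
((4*q)*y)*j(-5) = ((4*(-7))*(-2))*(3*(-5)) = -28*(-2)*(-15) = 56*(-15) = -840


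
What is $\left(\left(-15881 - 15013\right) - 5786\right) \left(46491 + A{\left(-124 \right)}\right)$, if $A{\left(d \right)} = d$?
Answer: $-1700741560$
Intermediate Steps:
$\left(\left(-15881 - 15013\right) - 5786\right) \left(46491 + A{\left(-124 \right)}\right) = \left(\left(-15881 - 15013\right) - 5786\right) \left(46491 - 124\right) = \left(-30894 - 5786\right) 46367 = \left(-36680\right) 46367 = -1700741560$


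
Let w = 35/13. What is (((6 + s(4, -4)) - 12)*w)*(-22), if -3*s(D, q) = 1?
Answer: 14630/39 ≈ 375.13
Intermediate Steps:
s(D, q) = -⅓ (s(D, q) = -⅓*1 = -⅓)
w = 35/13 (w = 35*(1/13) = 35/13 ≈ 2.6923)
(((6 + s(4, -4)) - 12)*w)*(-22) = (((6 - ⅓) - 12)*(35/13))*(-22) = ((17/3 - 12)*(35/13))*(-22) = -19/3*35/13*(-22) = -665/39*(-22) = 14630/39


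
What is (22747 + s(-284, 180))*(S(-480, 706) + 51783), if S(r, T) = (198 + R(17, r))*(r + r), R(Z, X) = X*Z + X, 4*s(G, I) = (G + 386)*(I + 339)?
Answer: 586937640189/2 ≈ 2.9347e+11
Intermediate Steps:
s(G, I) = (339 + I)*(386 + G)/4 (s(G, I) = ((G + 386)*(I + 339))/4 = ((386 + G)*(339 + I))/4 = ((339 + I)*(386 + G))/4 = (339 + I)*(386 + G)/4)
R(Z, X) = X + X*Z
S(r, T) = 2*r*(198 + 18*r) (S(r, T) = (198 + r*(1 + 17))*(r + r) = (198 + r*18)*(2*r) = (198 + 18*r)*(2*r) = 2*r*(198 + 18*r))
(22747 + s(-284, 180))*(S(-480, 706) + 51783) = (22747 + (65427/2 + (193/2)*180 + (339/4)*(-284) + (¼)*(-284)*180))*(36*(-480)*(11 - 480) + 51783) = (22747 + (65427/2 + 17370 - 24069 - 12780))*(36*(-480)*(-469) + 51783) = (22747 + 26469/2)*(8104320 + 51783) = (71963/2)*8156103 = 586937640189/2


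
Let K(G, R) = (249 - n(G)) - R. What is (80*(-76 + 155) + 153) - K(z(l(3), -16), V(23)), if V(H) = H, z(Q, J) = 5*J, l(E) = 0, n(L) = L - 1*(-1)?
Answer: 6168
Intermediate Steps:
n(L) = 1 + L (n(L) = L + 1 = 1 + L)
K(G, R) = 248 - G - R (K(G, R) = (249 - (1 + G)) - R = (249 + (-1 - G)) - R = (248 - G) - R = 248 - G - R)
(80*(-76 + 155) + 153) - K(z(l(3), -16), V(23)) = (80*(-76 + 155) + 153) - (248 - 5*(-16) - 1*23) = (80*79 + 153) - (248 - 1*(-80) - 23) = (6320 + 153) - (248 + 80 - 23) = 6473 - 1*305 = 6473 - 305 = 6168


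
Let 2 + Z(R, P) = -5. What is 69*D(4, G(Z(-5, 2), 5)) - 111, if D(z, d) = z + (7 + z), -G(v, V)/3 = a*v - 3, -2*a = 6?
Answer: 924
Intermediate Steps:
a = -3 (a = -½*6 = -3)
Z(R, P) = -7 (Z(R, P) = -2 - 5 = -7)
G(v, V) = 9 + 9*v (G(v, V) = -3*(-3*v - 3) = -3*(-3 - 3*v) = 9 + 9*v)
D(z, d) = 7 + 2*z
69*D(4, G(Z(-5, 2), 5)) - 111 = 69*(7 + 2*4) - 111 = 69*(7 + 8) - 111 = 69*15 - 111 = 1035 - 111 = 924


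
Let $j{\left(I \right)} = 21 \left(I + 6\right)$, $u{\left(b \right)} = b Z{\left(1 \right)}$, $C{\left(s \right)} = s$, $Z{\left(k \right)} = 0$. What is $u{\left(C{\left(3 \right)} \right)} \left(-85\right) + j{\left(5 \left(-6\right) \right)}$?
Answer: $-504$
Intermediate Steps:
$u{\left(b \right)} = 0$ ($u{\left(b \right)} = b 0 = 0$)
$j{\left(I \right)} = 126 + 21 I$ ($j{\left(I \right)} = 21 \left(6 + I\right) = 126 + 21 I$)
$u{\left(C{\left(3 \right)} \right)} \left(-85\right) + j{\left(5 \left(-6\right) \right)} = 0 \left(-85\right) + \left(126 + 21 \cdot 5 \left(-6\right)\right) = 0 + \left(126 + 21 \left(-30\right)\right) = 0 + \left(126 - 630\right) = 0 - 504 = -504$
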